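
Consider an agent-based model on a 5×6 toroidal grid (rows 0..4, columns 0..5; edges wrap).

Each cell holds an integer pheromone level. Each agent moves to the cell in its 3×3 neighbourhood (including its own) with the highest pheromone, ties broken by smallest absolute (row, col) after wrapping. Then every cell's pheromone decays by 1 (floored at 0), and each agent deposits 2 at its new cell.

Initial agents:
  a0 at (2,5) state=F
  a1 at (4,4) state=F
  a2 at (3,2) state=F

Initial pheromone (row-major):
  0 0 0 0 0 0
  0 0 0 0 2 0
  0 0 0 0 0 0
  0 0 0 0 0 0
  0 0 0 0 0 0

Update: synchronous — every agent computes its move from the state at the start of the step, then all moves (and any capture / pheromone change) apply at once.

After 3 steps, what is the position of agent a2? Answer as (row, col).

t=1: a0@(1,4) a1@(0,3) a2@(2,1) | pheromone: 0 0 0 2 0 0 / 0 0 0 0 3 0 / 0 2 0 0 0 0 / 0 0 0 0 0 0 / 0 0 0 0 0 0
t=2: a0@(1,4) a1@(1,4) a2@(2,1) | pheromone: 0 0 0 1 0 0 / 0 0 0 0 6 0 / 0 3 0 0 0 0 / 0 0 0 0 0 0 / 0 0 0 0 0 0
t=3: a0@(1,4) a1@(1,4) a2@(2,1) | pheromone: 0 0 0 0 0 0 / 0 0 0 0 9 0 / 0 4 0 0 0 0 / 0 0 0 0 0 0 / 0 0 0 0 0 0

(2, 1)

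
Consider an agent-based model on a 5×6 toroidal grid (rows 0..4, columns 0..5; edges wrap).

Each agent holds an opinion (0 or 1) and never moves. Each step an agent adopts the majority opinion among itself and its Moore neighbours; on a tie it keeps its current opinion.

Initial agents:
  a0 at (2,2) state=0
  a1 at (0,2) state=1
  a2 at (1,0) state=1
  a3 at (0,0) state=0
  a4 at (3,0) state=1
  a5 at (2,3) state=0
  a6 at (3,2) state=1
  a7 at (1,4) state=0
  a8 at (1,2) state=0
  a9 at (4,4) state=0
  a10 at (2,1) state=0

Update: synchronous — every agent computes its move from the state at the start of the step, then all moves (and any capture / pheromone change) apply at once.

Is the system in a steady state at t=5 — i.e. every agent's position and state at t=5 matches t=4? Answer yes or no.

t=1: a0@(2,2):0 a1@(0,2):1 a2@(1,0):0 a3@(0,0):0 a4@(3,0):1 a5@(2,3):0 a6@(3,2):0 a7@(1,4):0 a8@(1,2):0 a9@(4,4):0 a10@(2,1):0
t=2: (unchanged — steady state)

yes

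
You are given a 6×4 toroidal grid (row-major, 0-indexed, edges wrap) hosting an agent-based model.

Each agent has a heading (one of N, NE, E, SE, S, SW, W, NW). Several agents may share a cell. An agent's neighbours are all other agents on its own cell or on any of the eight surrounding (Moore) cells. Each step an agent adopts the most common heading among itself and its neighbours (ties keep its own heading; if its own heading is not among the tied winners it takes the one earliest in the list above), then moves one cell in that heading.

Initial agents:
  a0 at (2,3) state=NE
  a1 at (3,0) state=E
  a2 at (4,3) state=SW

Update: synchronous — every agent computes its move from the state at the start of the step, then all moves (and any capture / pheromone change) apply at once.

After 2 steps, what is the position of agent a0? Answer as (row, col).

(0, 1)

t=1: a0@(1,0):NE a1@(3,1):E a2@(5,2):SW
t=2: a0@(0,1):NE a1@(3,2):E a2@(0,1):SW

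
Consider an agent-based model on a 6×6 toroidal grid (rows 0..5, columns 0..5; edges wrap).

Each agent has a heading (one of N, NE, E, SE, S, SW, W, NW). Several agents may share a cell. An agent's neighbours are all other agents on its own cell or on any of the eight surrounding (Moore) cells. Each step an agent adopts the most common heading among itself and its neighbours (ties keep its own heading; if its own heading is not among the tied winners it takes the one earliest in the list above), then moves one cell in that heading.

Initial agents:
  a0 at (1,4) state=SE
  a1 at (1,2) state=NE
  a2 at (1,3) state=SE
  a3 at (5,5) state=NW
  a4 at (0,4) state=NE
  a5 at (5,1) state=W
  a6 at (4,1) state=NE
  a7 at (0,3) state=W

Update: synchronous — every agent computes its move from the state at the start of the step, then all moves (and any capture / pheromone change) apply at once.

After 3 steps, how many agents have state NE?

4

t=1: a0@(2,5):SE a1@(0,3):NE a2@(2,4):SE a3@(4,4):NW a4@(1,5):SE a5@(5,0):W a6@(3,2):NE a7@(5,4):NE
t=2: a0@(3,0):SE a1@(5,4):NE a2@(3,5):SE a3@(3,3):NW a4@(2,0):SE a5@(5,5):W a6@(2,3):NE a7@(4,5):NE
t=3: a0@(4,1):SE a1@(4,5):NE a2@(4,0):SE a3@(2,2):NW a4@(3,1):SE a5@(4,0):NE a6@(1,4):NE a7@(3,0):NE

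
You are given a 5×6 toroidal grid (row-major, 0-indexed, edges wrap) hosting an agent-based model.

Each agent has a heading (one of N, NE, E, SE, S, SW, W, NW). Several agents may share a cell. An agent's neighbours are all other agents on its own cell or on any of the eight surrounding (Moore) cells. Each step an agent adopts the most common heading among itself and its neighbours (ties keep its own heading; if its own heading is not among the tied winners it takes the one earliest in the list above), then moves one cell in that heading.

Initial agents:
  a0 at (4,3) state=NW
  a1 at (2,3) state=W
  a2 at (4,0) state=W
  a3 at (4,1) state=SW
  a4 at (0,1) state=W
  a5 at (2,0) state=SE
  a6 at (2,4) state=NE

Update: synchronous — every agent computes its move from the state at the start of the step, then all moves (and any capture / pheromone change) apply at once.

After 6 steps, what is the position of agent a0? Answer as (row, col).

t=1: a0@(3,2):NW a1@(2,2):W a2@(4,5):W a3@(4,0):W a4@(0,0):W a5@(3,1):SE a6@(1,5):NE
t=2: a0@(2,1):NW a1@(2,1):W a2@(4,4):W a3@(4,5):W a4@(0,5):W a5@(3,0):W a6@(0,0):NE
t=3: a0@(2,0):W a1@(2,0):W a2@(4,3):W a3@(4,4):W a4@(0,4):W a5@(3,5):W a6@(0,5):W
t=4: a0@(2,5):W a1@(2,5):W a2@(4,2):W a3@(4,3):W a4@(0,3):W a5@(3,4):W a6@(0,4):W
t=5: a0@(2,4):W a1@(2,4):W a2@(4,1):W a3@(4,2):W a4@(0,2):W a5@(3,3):W a6@(0,3):W
t=6: a0@(2,3):W a1@(2,3):W a2@(4,0):W a3@(4,1):W a4@(0,1):W a5@(3,2):W a6@(0,2):W

(2, 3)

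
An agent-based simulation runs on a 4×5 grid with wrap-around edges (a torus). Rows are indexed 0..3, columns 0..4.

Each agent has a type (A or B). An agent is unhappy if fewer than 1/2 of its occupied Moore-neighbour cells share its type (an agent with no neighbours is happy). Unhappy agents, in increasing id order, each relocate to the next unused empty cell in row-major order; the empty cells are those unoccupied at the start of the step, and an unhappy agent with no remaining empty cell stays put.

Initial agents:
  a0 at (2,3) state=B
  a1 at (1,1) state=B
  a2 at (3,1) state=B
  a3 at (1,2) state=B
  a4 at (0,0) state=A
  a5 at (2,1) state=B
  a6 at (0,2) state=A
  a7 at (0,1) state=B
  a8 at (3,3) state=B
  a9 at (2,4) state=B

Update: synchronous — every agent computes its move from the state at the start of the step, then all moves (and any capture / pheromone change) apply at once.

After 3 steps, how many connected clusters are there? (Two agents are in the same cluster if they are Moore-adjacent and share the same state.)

t=1: a0@(2,3):B a1@(1,1):B a2@(3,1):B a3@(1,2):B a4@(0,3):A a5@(2,1):B a6@(0,4):A a7@(0,1):B a8@(3,3):B a9@(2,4):B
t=2: a0@(2,3):B a1@(1,1):B a2@(3,1):B a3@(1,2):B a4@(0,0):A a5@(2,1):B a6@(0,4):A a7@(0,1):B a8@(3,3):B a9@(2,4):B
t=3: a0@(2,3):B a1@(1,1):B a2@(3,1):B a3@(1,2):B a4@(0,2):A a5@(2,1):B a6@(0,4):A a7@(0,1):B a8@(3,3):B a9@(2,4):B

3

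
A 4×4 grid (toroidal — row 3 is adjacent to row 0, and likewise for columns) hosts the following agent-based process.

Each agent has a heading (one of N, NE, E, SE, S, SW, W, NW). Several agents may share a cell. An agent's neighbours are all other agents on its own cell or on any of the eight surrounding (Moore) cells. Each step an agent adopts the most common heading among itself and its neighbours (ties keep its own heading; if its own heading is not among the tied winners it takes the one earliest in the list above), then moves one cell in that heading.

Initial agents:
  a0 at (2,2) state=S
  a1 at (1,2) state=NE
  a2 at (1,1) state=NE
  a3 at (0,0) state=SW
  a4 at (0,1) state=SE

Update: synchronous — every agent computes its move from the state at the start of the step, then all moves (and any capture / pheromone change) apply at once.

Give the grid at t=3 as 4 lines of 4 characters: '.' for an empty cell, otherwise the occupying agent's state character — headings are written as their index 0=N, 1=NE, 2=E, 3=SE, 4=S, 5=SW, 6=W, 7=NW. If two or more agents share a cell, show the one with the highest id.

....
1...
11..
.1..

t=1: a0@(1,3):NE a1@(0,3):NE a2@(0,2):NE a3@(1,3):SW a4@(3,2):NE
t=2: a0@(0,0):NE a1@(3,0):NE a2@(3,3):NE a3@(0,0):NE a4@(2,3):NE
t=3: a0@(3,1):NE a1@(2,1):NE a2@(2,0):NE a3@(3,1):NE a4@(1,0):NE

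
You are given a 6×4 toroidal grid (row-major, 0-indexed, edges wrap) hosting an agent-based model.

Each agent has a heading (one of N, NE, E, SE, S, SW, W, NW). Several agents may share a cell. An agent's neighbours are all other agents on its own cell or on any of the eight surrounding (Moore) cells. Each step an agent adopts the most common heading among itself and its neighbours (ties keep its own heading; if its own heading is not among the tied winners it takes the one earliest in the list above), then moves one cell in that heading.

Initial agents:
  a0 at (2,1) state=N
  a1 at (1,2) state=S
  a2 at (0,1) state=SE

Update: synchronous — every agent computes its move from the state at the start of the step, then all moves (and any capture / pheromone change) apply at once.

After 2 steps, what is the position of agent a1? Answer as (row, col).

t=1: a0@(1,1):N a1@(2,2):S a2@(1,2):SE
t=2: a0@(0,1):N a1@(3,2):S a2@(2,3):SE

(3, 2)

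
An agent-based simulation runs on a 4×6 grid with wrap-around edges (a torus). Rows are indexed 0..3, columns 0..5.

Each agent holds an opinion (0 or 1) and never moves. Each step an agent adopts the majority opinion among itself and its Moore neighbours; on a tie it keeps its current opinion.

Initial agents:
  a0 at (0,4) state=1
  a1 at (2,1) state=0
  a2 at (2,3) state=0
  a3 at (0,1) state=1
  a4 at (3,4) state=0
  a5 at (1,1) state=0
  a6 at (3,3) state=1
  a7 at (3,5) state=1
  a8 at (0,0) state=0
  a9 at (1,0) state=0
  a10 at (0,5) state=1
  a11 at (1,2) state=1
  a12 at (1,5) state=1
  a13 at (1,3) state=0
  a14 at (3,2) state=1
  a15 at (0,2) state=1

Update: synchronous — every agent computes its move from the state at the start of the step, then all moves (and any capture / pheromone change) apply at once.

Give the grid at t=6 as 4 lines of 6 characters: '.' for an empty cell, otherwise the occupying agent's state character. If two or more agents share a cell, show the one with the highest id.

111.11
1111.1
.1.1..
..1111

t=1: a0@(0,4):1 a1@(2,1):0 a2@(2,3):0 a3@(0,1):1 a4@(3,4):1 a5@(1,1):0 a6@(3,3):1 a7@(3,5):1 a8@(0,0):1 a9@(1,0):0 a10@(0,5):1 a11@(1,2):0 a12@(1,5):1 a13@(1,3):1 a14@(3,2):1 a15@(0,2):1
t=2: a0@(0,4):1 a1@(2,1):0 a2@(2,3):1 a3@(0,1):1 a4@(3,4):1 a5@(1,1):0 a6@(3,3):1 a7@(3,5):1 a8@(0,0):1 a9@(1,0):1 a10@(0,5):1 a11@(1,2):0 a12@(1,5):1 a13@(1,3):1 a14@(3,2):1 a15@(0,2):1
t=3: a0@(0,4):1 a1@(2,1):0 a2@(2,3):1 a3@(0,1):1 a4@(3,4):1 a5@(1,1):1 a6@(3,3):1 a7@(3,5):1 a8@(0,0):1 a9@(1,0):1 a10@(0,5):1 a11@(1,2):1 a12@(1,5):1 a13@(1,3):1 a14@(3,2):1 a15@(0,2):1
t=4: a0@(0,4):1 a1@(2,1):1 a2@(2,3):1 a3@(0,1):1 a4@(3,4):1 a5@(1,1):1 a6@(3,3):1 a7@(3,5):1 a8@(0,0):1 a9@(1,0):1 a10@(0,5):1 a11@(1,2):1 a12@(1,5):1 a13@(1,3):1 a14@(3,2):1 a15@(0,2):1
t=5: (unchanged — steady state)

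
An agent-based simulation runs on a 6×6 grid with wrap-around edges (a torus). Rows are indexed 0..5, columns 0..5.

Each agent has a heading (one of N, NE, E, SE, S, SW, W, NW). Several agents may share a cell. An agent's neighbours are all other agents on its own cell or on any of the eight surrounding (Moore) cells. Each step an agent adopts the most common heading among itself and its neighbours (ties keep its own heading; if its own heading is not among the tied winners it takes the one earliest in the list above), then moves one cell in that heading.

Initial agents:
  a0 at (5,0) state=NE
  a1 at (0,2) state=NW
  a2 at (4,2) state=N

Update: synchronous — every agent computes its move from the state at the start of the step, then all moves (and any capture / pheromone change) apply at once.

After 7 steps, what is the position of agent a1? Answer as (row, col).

t=1: a0@(4,1):NE a1@(5,1):NW a2@(3,2):N
t=2: a0@(3,2):NE a1@(4,0):NW a2@(2,2):N
t=3: a0@(2,3):NE a1@(3,5):NW a2@(1,2):N
t=4: a0@(1,4):NE a1@(2,4):NW a2@(0,2):N
t=5: a0@(0,5):NE a1@(1,3):NW a2@(5,2):N
t=6: a0@(5,0):NE a1@(0,2):NW a2@(4,2):N
t=7: a0@(4,1):NE a1@(5,1):NW a2@(3,2):N

(5, 1)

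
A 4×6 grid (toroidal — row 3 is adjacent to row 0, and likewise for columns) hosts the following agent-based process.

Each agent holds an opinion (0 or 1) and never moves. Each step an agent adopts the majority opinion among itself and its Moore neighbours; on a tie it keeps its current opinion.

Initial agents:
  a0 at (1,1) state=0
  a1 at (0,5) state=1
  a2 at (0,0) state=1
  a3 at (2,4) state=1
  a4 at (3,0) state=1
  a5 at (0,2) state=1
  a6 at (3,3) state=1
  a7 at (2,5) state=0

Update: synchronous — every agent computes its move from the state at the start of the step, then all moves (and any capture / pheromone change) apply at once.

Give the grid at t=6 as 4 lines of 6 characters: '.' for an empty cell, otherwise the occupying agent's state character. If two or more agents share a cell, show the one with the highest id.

t=1: a0@(1,1):1 a1@(0,5):1 a2@(0,0):1 a3@(2,4):1 a4@(3,0):1 a5@(0,2):1 a6@(3,3):1 a7@(2,5):1
t=2: (unchanged — steady state)

1.1..1
.1....
....11
1..1..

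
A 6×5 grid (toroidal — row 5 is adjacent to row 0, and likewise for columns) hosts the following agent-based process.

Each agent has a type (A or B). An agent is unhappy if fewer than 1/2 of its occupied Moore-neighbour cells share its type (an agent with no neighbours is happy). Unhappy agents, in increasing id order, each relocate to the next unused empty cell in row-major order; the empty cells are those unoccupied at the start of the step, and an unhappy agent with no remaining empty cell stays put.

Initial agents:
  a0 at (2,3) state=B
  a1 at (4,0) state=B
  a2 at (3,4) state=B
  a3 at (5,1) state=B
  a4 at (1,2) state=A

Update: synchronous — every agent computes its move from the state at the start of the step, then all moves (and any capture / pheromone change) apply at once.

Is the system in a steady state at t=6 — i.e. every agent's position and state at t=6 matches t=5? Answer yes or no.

t=1: a0@(2,3):B a1@(4,0):B a2@(3,4):B a3@(5,1):B a4@(0,0):A
t=2: a0@(2,3):B a1@(4,0):B a2@(3,4):B a3@(5,1):B a4@(0,1):A
t=3: a0@(2,3):B a1@(4,0):B a2@(3,4):B a3@(5,1):B a4@(0,0):A
t=4: a0@(2,3):B a1@(4,0):B a2@(3,4):B a3@(5,1):B a4@(0,1):A
t=5: a0@(2,3):B a1@(4,0):B a2@(3,4):B a3@(5,1):B a4@(0,0):A
t=6: a0@(2,3):B a1@(4,0):B a2@(3,4):B a3@(5,1):B a4@(0,1):A

no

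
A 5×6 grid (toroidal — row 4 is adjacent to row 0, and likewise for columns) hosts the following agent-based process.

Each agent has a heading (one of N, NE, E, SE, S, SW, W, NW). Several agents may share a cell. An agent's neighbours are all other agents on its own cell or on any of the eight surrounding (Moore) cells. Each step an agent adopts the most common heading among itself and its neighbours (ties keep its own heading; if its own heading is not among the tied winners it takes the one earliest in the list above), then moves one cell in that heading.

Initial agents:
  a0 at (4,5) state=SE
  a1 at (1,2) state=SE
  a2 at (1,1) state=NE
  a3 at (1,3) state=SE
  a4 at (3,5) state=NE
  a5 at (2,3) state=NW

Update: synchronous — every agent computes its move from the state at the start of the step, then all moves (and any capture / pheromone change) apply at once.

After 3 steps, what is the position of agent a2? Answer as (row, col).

t=1: a0@(0,0):SE a1@(2,3):SE a2@(0,2):NE a3@(2,4):SE a4@(2,0):NE a5@(3,4):SE
t=2: a0@(1,1):SE a1@(3,4):SE a2@(4,3):NE a3@(3,5):SE a4@(1,1):NE a5@(4,5):SE
t=3: a0@(2,2):SE a1@(4,5):SE a2@(3,4):NE a3@(4,0):SE a4@(0,2):NE a5@(0,0):SE

(3, 4)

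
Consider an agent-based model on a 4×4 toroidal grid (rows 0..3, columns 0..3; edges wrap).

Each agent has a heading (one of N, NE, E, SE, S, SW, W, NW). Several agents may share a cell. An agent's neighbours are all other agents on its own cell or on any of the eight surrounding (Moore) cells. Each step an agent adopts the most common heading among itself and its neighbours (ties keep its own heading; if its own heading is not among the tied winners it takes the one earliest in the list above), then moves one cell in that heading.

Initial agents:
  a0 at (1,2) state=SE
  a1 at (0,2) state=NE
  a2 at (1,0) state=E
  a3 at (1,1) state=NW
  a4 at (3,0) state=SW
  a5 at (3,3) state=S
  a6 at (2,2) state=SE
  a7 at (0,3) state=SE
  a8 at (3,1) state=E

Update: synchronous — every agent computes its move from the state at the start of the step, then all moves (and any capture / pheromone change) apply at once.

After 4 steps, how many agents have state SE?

t=1: a0@(2,3):SE a1@(1,3):SE a2@(1,1):E a3@(2,2):SE a4@(0,3):SW a5@(0,0):SE a6@(3,3):SE a7@(1,0):SE a8@(3,2):E
t=2: a0@(3,0):SE a1@(2,0):SE a2@(2,2):SE a3@(3,3):SE a4@(1,0):SE a5@(1,1):SE a6@(0,0):SE a7@(2,1):SE a8@(0,3):SE
t=3: a0@(0,1):SE a1@(3,1):SE a2@(3,3):SE a3@(0,0):SE a4@(2,1):SE a5@(2,2):SE a6@(1,1):SE a7@(3,2):SE a8@(1,0):SE
t=4: a0@(1,2):SE a1@(0,2):SE a2@(0,0):SE a3@(1,1):SE a4@(3,2):SE a5@(3,3):SE a6@(2,2):SE a7@(0,3):SE a8@(2,1):SE

9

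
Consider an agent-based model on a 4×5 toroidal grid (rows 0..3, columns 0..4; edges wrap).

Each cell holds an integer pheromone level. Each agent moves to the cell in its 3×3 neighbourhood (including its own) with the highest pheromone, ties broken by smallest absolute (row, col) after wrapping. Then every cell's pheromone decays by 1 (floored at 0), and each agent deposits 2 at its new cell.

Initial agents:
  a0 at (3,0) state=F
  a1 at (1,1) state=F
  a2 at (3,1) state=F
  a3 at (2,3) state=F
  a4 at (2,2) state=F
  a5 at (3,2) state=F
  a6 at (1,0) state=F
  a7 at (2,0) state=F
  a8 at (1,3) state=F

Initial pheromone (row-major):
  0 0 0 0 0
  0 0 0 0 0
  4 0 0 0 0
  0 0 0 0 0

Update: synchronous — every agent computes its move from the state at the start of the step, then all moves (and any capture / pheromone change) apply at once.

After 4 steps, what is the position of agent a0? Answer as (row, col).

(2, 0)

t=1: a0@(2,0) a1@(2,0) a2@(2,0) a3@(1,2) a4@(1,1) a5@(0,1) a6@(2,0) a7@(2,0) a8@(0,2) | pheromone: 0 2 2 0 0 / 0 2 2 0 0 / 13 0 0 0 0 / 0 0 0 0 0
t=2: a0@(2,0) a1@(2,0) a2@(2,0) a3@(0,1) a4@(2,0) a5@(0,1) a6@(2,0) a7@(2,0) a8@(0,1) | pheromone: 0 7 1 0 0 / 0 1 1 0 0 / 24 0 0 0 0 / 0 0 0 0 0
t=3: a0@(2,0) a1@(2,0) a2@(2,0) a3@(0,1) a4@(2,0) a5@(0,1) a6@(2,0) a7@(2,0) a8@(0,1) | pheromone: 0 12 0 0 0 / 0 0 0 0 0 / 35 0 0 0 0 / 0 0 0 0 0
t=4: a0@(2,0) a1@(2,0) a2@(2,0) a3@(0,1) a4@(2,0) a5@(0,1) a6@(2,0) a7@(2,0) a8@(0,1) | pheromone: 0 17 0 0 0 / 0 0 0 0 0 / 46 0 0 0 0 / 0 0 0 0 0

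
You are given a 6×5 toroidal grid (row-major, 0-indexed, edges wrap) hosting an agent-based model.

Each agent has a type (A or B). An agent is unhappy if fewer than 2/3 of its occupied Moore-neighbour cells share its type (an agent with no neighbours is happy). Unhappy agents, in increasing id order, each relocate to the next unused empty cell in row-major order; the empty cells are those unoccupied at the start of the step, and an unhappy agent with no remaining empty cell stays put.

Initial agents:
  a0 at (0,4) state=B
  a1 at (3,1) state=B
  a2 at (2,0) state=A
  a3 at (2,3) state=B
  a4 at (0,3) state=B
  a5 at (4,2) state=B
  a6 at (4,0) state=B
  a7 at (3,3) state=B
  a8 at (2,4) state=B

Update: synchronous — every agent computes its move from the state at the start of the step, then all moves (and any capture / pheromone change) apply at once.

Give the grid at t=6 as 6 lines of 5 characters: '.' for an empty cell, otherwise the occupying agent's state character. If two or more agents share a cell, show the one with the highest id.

B..A.
B....
...BB
.B.B.
B.B..
.....

t=1: a0@(0,4):B a1@(3,1):B a2@(0,0):A a3@(2,3):B a4@(0,3):B a5@(4,2):B a6@(4,0):B a7@(3,3):B a8@(2,4):B
t=2: a0@(0,1):B a1@(3,1):B a2@(0,2):A a3@(2,3):B a4@(0,3):B a5@(4,2):B a6@(4,0):B a7@(3,3):B a8@(2,4):B
t=3: a0@(0,0):B a1@(3,1):B a2@(0,4):A a3@(2,3):B a4@(1,0):B a5@(4,2):B a6@(4,0):B a7@(3,3):B a8@(2,4):B
t=4: a0@(0,1):B a1@(3,1):B a2@(0,2):A a3@(2,3):B a4@(1,0):B a5@(4,2):B a6@(4,0):B a7@(3,3):B a8@(2,4):B
t=5: a0@(0,0):B a1@(3,1):B a2@(0,3):A a3@(2,3):B a4@(1,0):B a5@(4,2):B a6@(4,0):B a7@(3,3):B a8@(2,4):B
t=6: (unchanged — steady state)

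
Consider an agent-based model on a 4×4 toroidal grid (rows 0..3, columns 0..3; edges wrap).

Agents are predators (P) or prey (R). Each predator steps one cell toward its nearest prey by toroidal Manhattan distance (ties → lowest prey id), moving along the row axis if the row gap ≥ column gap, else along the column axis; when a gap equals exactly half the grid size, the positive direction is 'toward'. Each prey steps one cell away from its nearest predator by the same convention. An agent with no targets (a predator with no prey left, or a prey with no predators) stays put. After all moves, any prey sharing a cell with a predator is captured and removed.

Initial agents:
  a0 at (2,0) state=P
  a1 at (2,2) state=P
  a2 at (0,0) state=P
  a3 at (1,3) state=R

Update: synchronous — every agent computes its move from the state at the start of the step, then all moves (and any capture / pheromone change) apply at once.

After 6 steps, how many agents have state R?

t=1: a0@(1,0):P a1@(1,2):P a2@(1,0):P a3@(0,3):R
t=2: a0@(0,0):P a1@(0,2):P a2@(0,0):P a3@(3,3):R
t=3: a0@(3,0):P a1@(3,2):P a2@(3,0):P a3@(2,3):R
t=4: a0@(2,0):P a1@(2,2):P a2@(2,0):P a3@(1,3):R
t=5: a0@(1,0):P a1@(1,2):P a2@(1,0):P a3@(0,3):R
t=6: a0@(0,0):P a1@(0,2):P a2@(0,0):P a3@(3,3):R

1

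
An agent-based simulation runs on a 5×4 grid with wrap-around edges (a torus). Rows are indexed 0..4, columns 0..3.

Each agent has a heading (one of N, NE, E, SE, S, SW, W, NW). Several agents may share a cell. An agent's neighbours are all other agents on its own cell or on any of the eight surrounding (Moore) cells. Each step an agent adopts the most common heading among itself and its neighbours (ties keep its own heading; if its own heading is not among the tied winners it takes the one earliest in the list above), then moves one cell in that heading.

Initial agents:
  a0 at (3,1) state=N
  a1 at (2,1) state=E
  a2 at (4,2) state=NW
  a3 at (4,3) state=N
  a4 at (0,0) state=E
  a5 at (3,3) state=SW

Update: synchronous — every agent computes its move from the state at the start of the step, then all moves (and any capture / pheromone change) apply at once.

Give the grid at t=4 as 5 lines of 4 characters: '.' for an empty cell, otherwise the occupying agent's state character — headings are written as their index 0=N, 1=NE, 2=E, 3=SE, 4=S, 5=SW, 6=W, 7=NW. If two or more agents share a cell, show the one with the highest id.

t=1: a0@(2,1):N a1@(2,2):E a2@(3,2):N a3@(3,3):N a4@(0,1):E a5@(4,2):SW
t=2: a0@(1,1):N a1@(1,2):N a2@(2,2):N a3@(2,3):N a4@(0,2):E a5@(3,2):N
t=3: a0@(0,1):N a1@(0,2):N a2@(1,2):N a3@(1,3):N a4@(4,2):N a5@(2,2):N
t=4: a0@(4,1):N a1@(4,2):N a2@(0,2):N a3@(0,3):N a4@(3,2):N a5@(1,2):N

..00
..0.
....
..0.
.00.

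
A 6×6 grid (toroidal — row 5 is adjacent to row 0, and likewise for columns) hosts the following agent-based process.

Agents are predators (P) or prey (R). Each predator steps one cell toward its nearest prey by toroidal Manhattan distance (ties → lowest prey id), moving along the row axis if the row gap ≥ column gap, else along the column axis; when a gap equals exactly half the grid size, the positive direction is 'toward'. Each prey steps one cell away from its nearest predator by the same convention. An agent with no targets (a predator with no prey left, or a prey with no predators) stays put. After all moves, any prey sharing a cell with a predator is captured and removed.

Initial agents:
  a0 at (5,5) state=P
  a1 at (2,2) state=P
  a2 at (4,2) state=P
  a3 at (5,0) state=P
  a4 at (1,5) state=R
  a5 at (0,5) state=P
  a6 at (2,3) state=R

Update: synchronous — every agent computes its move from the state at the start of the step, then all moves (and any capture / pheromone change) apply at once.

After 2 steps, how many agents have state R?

1

t=1: a0@(0,5):P a1@(2,3):P a2@(3,2):P a3@(0,0):P a4@(2,5):R a5@(1,5):P a6@(2,4):R
t=2: a0@(1,5):P a1@(2,4):P a2@(3,3):P a3@(1,0):P a4@(3,5):R a5@(2,5):P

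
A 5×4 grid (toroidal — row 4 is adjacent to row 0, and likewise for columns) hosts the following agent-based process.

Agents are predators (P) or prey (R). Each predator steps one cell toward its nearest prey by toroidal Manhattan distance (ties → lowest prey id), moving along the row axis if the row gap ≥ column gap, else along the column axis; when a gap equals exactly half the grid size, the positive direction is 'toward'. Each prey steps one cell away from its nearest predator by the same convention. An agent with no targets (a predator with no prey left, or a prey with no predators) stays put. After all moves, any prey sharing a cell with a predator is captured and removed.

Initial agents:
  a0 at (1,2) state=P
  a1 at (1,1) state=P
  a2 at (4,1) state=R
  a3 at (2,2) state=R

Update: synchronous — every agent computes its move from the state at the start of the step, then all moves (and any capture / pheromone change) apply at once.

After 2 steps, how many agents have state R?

t=1: a0@(2,2):P a1@(0,1):P a2@(3,1):R a3@(3,2):R
t=2: a0@(3,2):P a1@(4,1):P a3@(4,2):R

1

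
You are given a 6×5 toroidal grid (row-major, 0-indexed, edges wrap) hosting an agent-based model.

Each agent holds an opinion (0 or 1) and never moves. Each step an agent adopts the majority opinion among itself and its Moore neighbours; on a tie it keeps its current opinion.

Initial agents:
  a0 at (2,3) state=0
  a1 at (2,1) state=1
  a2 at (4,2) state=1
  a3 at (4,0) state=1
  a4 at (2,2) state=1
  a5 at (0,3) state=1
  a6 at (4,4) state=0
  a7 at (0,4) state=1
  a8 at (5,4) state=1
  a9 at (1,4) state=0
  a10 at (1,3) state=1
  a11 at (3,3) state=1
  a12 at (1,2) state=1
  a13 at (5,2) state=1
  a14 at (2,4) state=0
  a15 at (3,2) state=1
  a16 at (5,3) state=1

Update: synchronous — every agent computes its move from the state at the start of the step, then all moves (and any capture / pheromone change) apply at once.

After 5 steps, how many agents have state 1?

17

t=1: a0@(2,3):1 a1@(2,1):1 a2@(4,2):1 a3@(4,0):1 a4@(2,2):1 a5@(0,3):1 a6@(4,4):1 a7@(0,4):1 a8@(5,4):1 a9@(1,4):0 a10@(1,3):1 a11@(3,3):1 a12@(1,2):1 a13@(5,2):1 a14@(2,4):0 a15@(3,2):1 a16@(5,3):1
t=2: a0@(2,3):1 a1@(2,1):1 a2@(4,2):1 a3@(4,0):1 a4@(2,2):1 a5@(0,3):1 a6@(4,4):1 a7@(0,4):1 a8@(5,4):1 a9@(1,4):1 a10@(1,3):1 a11@(3,3):1 a12@(1,2):1 a13@(5,2):1 a14@(2,4):1 a15@(3,2):1 a16@(5,3):1
t=3: (unchanged — steady state)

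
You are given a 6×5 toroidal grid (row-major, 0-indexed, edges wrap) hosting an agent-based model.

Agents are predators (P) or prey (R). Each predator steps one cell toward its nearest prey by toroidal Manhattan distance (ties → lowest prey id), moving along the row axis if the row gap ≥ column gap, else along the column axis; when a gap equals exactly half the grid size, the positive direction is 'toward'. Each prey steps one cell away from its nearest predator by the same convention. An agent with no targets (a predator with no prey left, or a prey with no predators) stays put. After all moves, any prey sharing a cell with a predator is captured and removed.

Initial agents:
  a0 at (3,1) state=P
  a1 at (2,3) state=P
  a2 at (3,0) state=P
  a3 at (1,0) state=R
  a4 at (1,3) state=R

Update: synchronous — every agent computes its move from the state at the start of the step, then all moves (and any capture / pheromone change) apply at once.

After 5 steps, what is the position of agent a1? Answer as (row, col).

(3, 3)

t=1: a0@(2,1):P a1@(1,3):P a2@(2,0):P a3@(0,0):R a4@(0,3):R
t=2: a0@(1,1):P a1@(0,3):P a2@(1,0):P a3@(5,0):R a4@(5,3):R
t=3: a0@(0,1):P a1@(5,3):P a2@(0,0):P a3@(4,0):R a4@(4,3):R
t=4: a0@(5,1):P a1@(4,3):P a2@(5,0):P a3@(3,0):R a4@(3,3):R
t=5: a0@(4,1):P a1@(3,3):P a2@(4,0):P a3@(2,0):R a4@(2,3):R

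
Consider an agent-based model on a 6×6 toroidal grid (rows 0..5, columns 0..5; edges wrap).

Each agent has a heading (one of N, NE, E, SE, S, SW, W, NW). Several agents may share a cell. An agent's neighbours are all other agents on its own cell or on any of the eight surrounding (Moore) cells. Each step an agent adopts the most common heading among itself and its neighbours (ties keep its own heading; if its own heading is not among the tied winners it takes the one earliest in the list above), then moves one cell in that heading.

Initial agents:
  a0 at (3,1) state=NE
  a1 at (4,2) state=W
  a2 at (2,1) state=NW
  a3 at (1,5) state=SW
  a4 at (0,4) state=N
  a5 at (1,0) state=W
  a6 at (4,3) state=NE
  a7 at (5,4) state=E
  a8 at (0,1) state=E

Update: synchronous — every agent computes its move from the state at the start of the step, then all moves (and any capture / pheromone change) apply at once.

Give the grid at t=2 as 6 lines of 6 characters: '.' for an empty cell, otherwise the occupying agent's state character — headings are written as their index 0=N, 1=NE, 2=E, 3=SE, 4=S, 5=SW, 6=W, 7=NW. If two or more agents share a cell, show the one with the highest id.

t=1: a0@(2,2):NE a1@(3,3):NE a2@(1,0):NW a3@(2,4):SW a4@(5,4):N a5@(1,5):W a6@(3,4):NE a7@(5,5):E a8@(0,2):E
t=2: a0@(1,3):NE a1@(2,4):NE a2@(0,5):NW a3@(1,5):NE a4@(4,4):N a5@(1,4):W a6@(2,5):NE a7@(5,0):E a8@(0,3):E

...2.7
...161
....11
......
....0.
2.....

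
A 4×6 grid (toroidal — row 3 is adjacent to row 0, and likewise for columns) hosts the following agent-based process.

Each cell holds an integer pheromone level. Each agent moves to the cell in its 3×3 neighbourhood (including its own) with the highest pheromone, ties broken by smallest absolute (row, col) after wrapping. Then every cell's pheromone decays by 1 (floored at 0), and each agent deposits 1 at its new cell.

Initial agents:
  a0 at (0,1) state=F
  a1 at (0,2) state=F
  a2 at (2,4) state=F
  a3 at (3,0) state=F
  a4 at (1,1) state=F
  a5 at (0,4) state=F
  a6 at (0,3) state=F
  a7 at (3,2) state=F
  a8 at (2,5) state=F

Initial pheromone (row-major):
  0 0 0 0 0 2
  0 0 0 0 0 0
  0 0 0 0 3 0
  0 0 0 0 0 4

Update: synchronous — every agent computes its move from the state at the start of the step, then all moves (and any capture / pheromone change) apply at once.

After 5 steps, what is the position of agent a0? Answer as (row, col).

t=1: a0@(0,0) a1@(0,1) a2@(3,5) a3@(3,5) a4@(0,0) a5@(3,5) a6@(0,2) a7@(0,1) a8@(3,5) | pheromone: 2 2 1 0 0 1 / 0 0 0 0 0 0 / 0 0 0 0 2 0 / 0 0 0 0 0 7
t=2: a0@(3,5) a1@(0,0) a2@(3,5) a3@(3,5) a4@(3,5) a5@(3,5) a6@(0,1) a7@(0,0) a8@(3,5) | pheromone: 3 2 0 0 0 0 / 0 0 0 0 0 0 / 0 0 0 0 1 0 / 0 0 0 0 0 12
t=3: a0@(3,5) a1@(3,5) a2@(3,5) a3@(3,5) a4@(3,5) a5@(3,5) a6@(0,0) a7@(3,5) a8@(3,5) | pheromone: 3 1 0 0 0 0 / 0 0 0 0 0 0 / 0 0 0 0 0 0 / 0 0 0 0 0 19
t=4: a0@(3,5) a1@(3,5) a2@(3,5) a3@(3,5) a4@(3,5) a5@(3,5) a6@(3,5) a7@(3,5) a8@(3,5) | pheromone: 2 0 0 0 0 0 / 0 0 0 0 0 0 / 0 0 0 0 0 0 / 0 0 0 0 0 27
t=5: a0@(3,5) a1@(3,5) a2@(3,5) a3@(3,5) a4@(3,5) a5@(3,5) a6@(3,5) a7@(3,5) a8@(3,5) | pheromone: 1 0 0 0 0 0 / 0 0 0 0 0 0 / 0 0 0 0 0 0 / 0 0 0 0 0 35

(3, 5)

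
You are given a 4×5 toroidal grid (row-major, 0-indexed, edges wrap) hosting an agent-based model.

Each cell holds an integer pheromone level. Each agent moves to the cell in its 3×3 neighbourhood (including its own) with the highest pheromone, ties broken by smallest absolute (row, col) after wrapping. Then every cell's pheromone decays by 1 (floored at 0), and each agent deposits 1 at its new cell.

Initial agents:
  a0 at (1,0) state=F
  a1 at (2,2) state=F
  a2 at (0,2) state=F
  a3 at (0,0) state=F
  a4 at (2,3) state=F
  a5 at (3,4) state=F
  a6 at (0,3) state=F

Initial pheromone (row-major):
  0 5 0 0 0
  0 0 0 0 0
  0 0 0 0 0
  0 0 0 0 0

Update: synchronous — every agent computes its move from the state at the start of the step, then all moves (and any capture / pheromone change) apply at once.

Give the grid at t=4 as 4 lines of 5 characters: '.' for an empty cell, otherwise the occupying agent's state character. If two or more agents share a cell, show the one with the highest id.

t=1: a0@(0,1) a1@(1,1) a2@(0,1) a3@(0,1) a4@(1,2) a5@(0,0) a6@(0,2) | pheromone: 1 7 1 0 0 / 0 1 1 0 0 / 0 0 0 0 0 / 0 0 0 0 0
t=2: a0@(0,1) a1@(0,1) a2@(0,1) a3@(0,1) a4@(0,1) a5@(0,1) a6@(0,1) | pheromone: 0 13 0 0 0 / 0 0 0 0 0 / 0 0 0 0 0 / 0 0 0 0 0
t=3: a0@(0,1) a1@(0,1) a2@(0,1) a3@(0,1) a4@(0,1) a5@(0,1) a6@(0,1) | pheromone: 0 19 0 0 0 / 0 0 0 0 0 / 0 0 0 0 0 / 0 0 0 0 0
t=4: a0@(0,1) a1@(0,1) a2@(0,1) a3@(0,1) a4@(0,1) a5@(0,1) a6@(0,1) | pheromone: 0 25 0 0 0 / 0 0 0 0 0 / 0 0 0 0 0 / 0 0 0 0 0

.F...
.....
.....
.....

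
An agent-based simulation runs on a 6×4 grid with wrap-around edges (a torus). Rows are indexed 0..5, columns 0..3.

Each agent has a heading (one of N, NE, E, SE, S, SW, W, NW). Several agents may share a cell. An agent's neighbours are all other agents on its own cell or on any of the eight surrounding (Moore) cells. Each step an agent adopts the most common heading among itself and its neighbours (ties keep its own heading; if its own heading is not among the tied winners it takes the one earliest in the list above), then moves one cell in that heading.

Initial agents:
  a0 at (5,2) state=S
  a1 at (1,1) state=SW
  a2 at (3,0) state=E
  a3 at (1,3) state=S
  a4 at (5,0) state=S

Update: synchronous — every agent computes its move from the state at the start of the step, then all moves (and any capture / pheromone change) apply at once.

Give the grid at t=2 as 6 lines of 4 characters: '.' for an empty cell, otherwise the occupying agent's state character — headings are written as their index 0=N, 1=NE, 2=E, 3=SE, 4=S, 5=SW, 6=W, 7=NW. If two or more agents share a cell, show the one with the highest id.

t=1: a0@(0,2):S a1@(2,0):SW a2@(3,1):E a3@(2,3):S a4@(0,0):S
t=2: a0@(1,2):S a1@(3,3):SW a2@(3,2):E a3@(3,3):S a4@(1,0):S

....
4.4.
....
..24
....
....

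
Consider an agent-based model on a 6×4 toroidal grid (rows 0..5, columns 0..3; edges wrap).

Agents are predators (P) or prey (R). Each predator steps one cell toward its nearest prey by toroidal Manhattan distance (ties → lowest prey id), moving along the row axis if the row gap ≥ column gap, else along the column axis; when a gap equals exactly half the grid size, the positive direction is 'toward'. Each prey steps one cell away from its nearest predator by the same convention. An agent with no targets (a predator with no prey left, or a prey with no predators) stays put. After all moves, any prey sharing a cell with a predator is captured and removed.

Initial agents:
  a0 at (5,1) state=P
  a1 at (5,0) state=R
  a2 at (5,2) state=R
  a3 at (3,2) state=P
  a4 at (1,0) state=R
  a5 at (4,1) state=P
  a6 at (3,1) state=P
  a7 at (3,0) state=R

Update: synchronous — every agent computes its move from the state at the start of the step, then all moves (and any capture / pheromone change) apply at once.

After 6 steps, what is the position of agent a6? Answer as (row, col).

(0, 2)

t=1: a0@(5,0):P a1@(5,3):R a2@(5,3):R a3@(4,2):P a4@(2,0):R a5@(5,1):P a6@(3,0):P a7@(3,3):R
t=2: a0@(5,3):P a3@(5,2):P a4@(1,0):R a5@(5,2):P a6@(2,0):P a7@(3,2):R
t=3: a0@(0,3):P a3@(4,2):P a4@(0,0):R a5@(4,2):P a6@(1,0):P a7@(2,2):R
t=4: a0@(0,0):P a3@(3,2):P a4@(0,1):R a5@(3,2):P a6@(0,0):P a7@(1,2):R
t=5: a0@(0,1):P a3@(2,2):P a4@(0,2):R a5@(2,2):P a6@(0,1):P a7@(0,2):R
t=6: a0@(0,2):P a3@(1,2):P a4@(0,3):R a5@(1,2):P a6@(0,2):P a7@(0,3):R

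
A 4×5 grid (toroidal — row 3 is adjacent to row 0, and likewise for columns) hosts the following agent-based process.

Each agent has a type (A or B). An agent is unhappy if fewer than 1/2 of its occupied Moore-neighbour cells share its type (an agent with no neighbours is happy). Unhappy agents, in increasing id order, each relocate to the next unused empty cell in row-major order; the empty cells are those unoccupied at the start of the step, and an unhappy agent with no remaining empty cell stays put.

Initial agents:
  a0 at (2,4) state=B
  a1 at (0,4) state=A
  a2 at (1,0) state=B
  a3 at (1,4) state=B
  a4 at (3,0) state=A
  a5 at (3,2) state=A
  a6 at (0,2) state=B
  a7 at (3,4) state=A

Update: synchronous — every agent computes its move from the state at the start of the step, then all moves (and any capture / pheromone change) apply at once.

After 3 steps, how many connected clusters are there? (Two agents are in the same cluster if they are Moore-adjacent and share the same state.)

3

t=1: a0@(2,4):B a1@(0,4):A a2@(1,0):B a3@(1,4):B a4@(3,0):A a5@(0,0):A a6@(0,1):B a7@(3,4):A
t=2: a0@(2,4):B a1@(0,4):A a2@(1,0):B a3@(1,4):B a4@(3,0):A a5@(0,0):A a6@(0,2):B a7@(3,4):A
t=3: (unchanged — steady state)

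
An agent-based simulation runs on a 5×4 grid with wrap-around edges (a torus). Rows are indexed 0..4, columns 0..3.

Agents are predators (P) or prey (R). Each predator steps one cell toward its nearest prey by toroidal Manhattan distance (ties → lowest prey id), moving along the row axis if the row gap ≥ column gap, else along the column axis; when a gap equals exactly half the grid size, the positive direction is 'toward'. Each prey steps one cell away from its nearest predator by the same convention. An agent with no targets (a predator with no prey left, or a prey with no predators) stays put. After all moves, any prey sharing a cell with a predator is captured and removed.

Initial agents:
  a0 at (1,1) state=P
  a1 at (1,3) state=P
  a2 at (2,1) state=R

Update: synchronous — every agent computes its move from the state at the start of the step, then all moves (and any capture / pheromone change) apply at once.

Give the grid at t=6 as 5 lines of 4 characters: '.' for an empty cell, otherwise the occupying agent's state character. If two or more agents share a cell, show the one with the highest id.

....
P...
.P..
.R..
....

t=1: a0@(2,1):P a1@(1,0):P a2@(3,1):R
t=2: a0@(3,1):P a1@(2,0):P a2@(4,1):R
t=3: a0@(4,1):P a1@(3,0):P a2@(0,1):R
t=4: a0@(0,1):P a1@(4,0):P a2@(1,1):R
t=5: a0@(1,1):P a1@(0,0):P a2@(2,1):R
t=6: a0@(2,1):P a1@(1,0):P a2@(3,1):R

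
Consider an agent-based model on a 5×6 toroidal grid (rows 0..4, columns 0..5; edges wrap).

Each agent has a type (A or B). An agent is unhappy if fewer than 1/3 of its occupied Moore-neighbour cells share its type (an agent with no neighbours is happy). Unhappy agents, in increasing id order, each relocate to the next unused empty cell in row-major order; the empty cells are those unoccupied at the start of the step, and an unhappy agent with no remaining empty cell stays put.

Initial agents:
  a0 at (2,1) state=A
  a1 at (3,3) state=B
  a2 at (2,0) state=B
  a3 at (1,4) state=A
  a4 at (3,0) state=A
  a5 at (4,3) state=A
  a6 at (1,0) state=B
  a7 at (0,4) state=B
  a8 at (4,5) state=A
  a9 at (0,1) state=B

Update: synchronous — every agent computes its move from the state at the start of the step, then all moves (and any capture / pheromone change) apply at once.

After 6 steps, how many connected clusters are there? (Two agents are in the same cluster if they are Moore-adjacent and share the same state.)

t=1: a0@(2,1):A a1@(0,0):B a2@(2,0):B a3@(0,2):A a4@(3,0):A a5@(0,3):A a6@(1,0):B a7@(0,5):B a8@(4,5):A a9@(0,1):B
t=2: (unchanged — steady state)

3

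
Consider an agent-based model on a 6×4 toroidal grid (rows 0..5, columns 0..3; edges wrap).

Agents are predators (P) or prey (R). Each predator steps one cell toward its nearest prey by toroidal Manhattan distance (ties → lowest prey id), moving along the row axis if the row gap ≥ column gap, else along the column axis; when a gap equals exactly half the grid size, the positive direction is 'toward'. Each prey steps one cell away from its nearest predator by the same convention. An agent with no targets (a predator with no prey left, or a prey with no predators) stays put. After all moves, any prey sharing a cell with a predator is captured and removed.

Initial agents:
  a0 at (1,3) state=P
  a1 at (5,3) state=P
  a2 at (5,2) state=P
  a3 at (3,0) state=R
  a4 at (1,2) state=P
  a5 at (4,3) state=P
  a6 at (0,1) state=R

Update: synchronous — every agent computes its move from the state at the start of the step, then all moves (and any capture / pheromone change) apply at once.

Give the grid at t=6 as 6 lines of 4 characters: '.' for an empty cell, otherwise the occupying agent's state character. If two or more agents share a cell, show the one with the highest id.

....
....
PPP.
P...
....
....

t=1: a0@(2,3):P a1@(4,3):P a2@(0,2):P a3@(2,0):R a4@(0,2):P a5@(3,3):P a6@(1,1):R
t=2: a0@(2,0):P a1@(3,3):P a2@(1,2):P a3@(2,1):R a4@(1,2):P a5@(2,3):P a6@(2,1):R
t=3: a0@(2,1):P a1@(3,0):P a2@(2,2):P a4@(2,2):P a5@(2,0):P
t=4: (unchanged — steady state)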